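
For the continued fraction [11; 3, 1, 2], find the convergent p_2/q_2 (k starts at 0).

45/4

Using pₖ = aₖpₖ₋₁ + pₖ₋₂, qₖ = aₖqₖ₋₁ + qₖ₋₂ (with p₋₁=1, p₋₂=0, q₋₁=0, q₋₂=1):
  k=0: a=11, p=11, q=1
  k=1: a=3, p=34, q=3
  k=2: a=1, p=45, q=4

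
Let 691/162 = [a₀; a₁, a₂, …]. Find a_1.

691 = 4·162 + 43   →  a_0 = 4
162 = 3·43 + 33   →  a_1 = 3

3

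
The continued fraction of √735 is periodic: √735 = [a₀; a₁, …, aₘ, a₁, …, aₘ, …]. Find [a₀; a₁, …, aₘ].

a₀ = ⌊√735⌋ = 27.

[27; 9, 54]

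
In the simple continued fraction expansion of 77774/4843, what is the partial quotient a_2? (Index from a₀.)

77774 = 16·4843 + 286   →  a_0 = 16
4843 = 16·286 + 267   →  a_1 = 16
286 = 1·267 + 19   →  a_2 = 1

1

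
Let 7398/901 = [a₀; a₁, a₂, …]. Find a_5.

7398 = 8·901 + 190   →  a_0 = 8
901 = 4·190 + 141   →  a_1 = 4
190 = 1·141 + 49   →  a_2 = 1
141 = 2·49 + 43   →  a_3 = 2
49 = 1·43 + 6   →  a_4 = 1
43 = 7·6 + 1   →  a_5 = 7

7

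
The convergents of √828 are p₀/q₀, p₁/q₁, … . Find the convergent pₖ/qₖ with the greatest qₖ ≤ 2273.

√828 = [28; 1, 3, 2, 3, 1, 56, …] (period length 6).
Convergents:
  p_0/q_0 = 28/1
  p_1/q_1 = 29/1
  p_2/q_2 = 115/4
  p_3/q_3 = 259/9
  p_4/q_4 = 892/31
  p_5/q_5 = 1151/40
  p_6/q_6 = 65348/2271
  p_7/q_7 = 66499/2311
q_6 = 2271 ≤ 2273 < 2311 = q_7, so the answer is 65348/2271.

65348/2271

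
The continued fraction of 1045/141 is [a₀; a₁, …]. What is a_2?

2

1045 = 7·141 + 58   →  a_0 = 7
141 = 2·58 + 25   →  a_1 = 2
58 = 2·25 + 8   →  a_2 = 2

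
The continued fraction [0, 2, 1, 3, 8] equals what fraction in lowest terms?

Using pₖ = aₖpₖ₋₁ + pₖ₋₂ and qₖ = aₖqₖ₋₁ + qₖ₋₂:
  k=0: a=0, p=0, q=1
  k=1: a=2, p=1, q=2
  k=2: a=1, p=1, q=3
  k=3: a=3, p=4, q=11
  k=4: a=8, p=33, q=91

33/91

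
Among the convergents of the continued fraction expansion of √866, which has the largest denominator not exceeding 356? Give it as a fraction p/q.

√866 = [29; 2, 2, 1, 28, 1, 2, 2, 58, …] (period length 8).
Convergents:
  p_0/q_0 = 29/1
  p_1/q_1 = 59/2
  p_2/q_2 = 147/5
  p_3/q_3 = 206/7
  p_4/q_4 = 5915/201
  p_5/q_5 = 6121/208
  p_6/q_6 = 18157/617
q_5 = 208 ≤ 356 < 617 = q_6, so the answer is 6121/208.

6121/208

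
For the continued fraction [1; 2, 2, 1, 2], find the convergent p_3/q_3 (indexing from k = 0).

Using pₖ = aₖpₖ₋₁ + pₖ₋₂, qₖ = aₖqₖ₋₁ + qₖ₋₂ (with p₋₁=1, p₋₂=0, q₋₁=0, q₋₂=1):
  k=0: a=1, p=1, q=1
  k=1: a=2, p=3, q=2
  k=2: a=2, p=7, q=5
  k=3: a=1, p=10, q=7

10/7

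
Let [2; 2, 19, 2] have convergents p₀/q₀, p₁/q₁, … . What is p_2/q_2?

97/39

Using pₖ = aₖpₖ₋₁ + pₖ₋₂, qₖ = aₖqₖ₋₁ + qₖ₋₂ (with p₋₁=1, p₋₂=0, q₋₁=0, q₋₂=1):
  k=0: a=2, p=2, q=1
  k=1: a=2, p=5, q=2
  k=2: a=19, p=97, q=39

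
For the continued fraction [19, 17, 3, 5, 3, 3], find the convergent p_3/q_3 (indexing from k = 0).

Using pₖ = aₖpₖ₋₁ + pₖ₋₂, qₖ = aₖqₖ₋₁ + qₖ₋₂ (with p₋₁=1, p₋₂=0, q₋₁=0, q₋₂=1):
  k=0: a=19, p=19, q=1
  k=1: a=17, p=324, q=17
  k=2: a=3, p=991, q=52
  k=3: a=5, p=5279, q=277

5279/277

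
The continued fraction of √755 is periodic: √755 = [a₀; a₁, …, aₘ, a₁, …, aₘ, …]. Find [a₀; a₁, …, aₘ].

a₀ = ⌊√755⌋ = 27.
With m₀=0, d₀=1 and mₖ₊₁ = dₖaₖ − mₖ, dₖ₊₁ = (n − mₖ₊₁²)/dₖ, aₖ₊₁ = ⌊(a₀+mₖ₊₁)/dₖ₊₁⌋:
  k=1: m=27, d=26, a=2
  k=2: m=25, d=5, a=10
  k=3: m=25, d=26, a=2
  k=4: m=27, d=1, a=54
d=1 and a=2a₀=54 at k=4, so the next step gives (m, d) = (27, 26) again — its k=1 value — and the period has length 4.

[27; 2, 10, 2, 54]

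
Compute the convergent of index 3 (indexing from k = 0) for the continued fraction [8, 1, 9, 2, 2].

Using pₖ = aₖpₖ₋₁ + pₖ₋₂, qₖ = aₖqₖ₋₁ + qₖ₋₂ (with p₋₁=1, p₋₂=0, q₋₁=0, q₋₂=1):
  k=0: a=8, p=8, q=1
  k=1: a=1, p=9, q=1
  k=2: a=9, p=89, q=10
  k=3: a=2, p=187, q=21

187/21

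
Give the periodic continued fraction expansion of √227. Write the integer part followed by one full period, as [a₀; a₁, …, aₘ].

a₀ = ⌊√227⌋ = 15.

[15; 15, 30]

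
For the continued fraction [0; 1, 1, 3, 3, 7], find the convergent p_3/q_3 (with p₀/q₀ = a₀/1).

4/7

Using pₖ = aₖpₖ₋₁ + pₖ₋₂, qₖ = aₖqₖ₋₁ + qₖ₋₂ (with p₋₁=1, p₋₂=0, q₋₁=0, q₋₂=1):
  k=0: a=0, p=0, q=1
  k=1: a=1, p=1, q=1
  k=2: a=1, p=1, q=2
  k=3: a=3, p=4, q=7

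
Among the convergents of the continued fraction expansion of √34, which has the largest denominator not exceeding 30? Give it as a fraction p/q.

√34 = [5; 1, 4, 1, 10, …] (period length 4).
Convergents:
  p_0/q_0 = 5/1
  p_1/q_1 = 6/1
  p_2/q_2 = 29/5
  p_3/q_3 = 35/6
  p_4/q_4 = 379/65
q_3 = 6 ≤ 30 < 65 = q_4, so the answer is 35/6.

35/6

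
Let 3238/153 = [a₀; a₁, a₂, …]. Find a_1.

3238 = 21·153 + 25   →  a_0 = 21
153 = 6·25 + 3   →  a_1 = 6

6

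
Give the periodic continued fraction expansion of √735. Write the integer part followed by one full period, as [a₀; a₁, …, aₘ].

a₀ = ⌊√735⌋ = 27.

[27; 9, 54]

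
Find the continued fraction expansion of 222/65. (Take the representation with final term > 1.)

222 = 3·65 + 27
65 = 2·27 + 11
27 = 2·11 + 5
11 = 2·5 + 1
5 = 5·1 + 0  (stop)
So 222/65 = [3; 2, 2, 2, 5].

[3; 2, 2, 2, 5]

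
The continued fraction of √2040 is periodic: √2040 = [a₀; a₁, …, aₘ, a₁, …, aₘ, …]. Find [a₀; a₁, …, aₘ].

a₀ = ⌊√2040⌋ = 45.
With m₀=0, d₀=1 and mₖ₊₁ = dₖaₖ − mₖ, dₖ₊₁ = (n − mₖ₊₁²)/dₖ, aₖ₊₁ = ⌊(a₀+mₖ₊₁)/dₖ₊₁⌋:
  k=1: m=45, d=15, a=6
  k=2: m=45, d=1, a=90
d=1 and a=2a₀=90 at k=2, so the next step gives (m, d) = (45, 15) again — its k=1 value — and the period has length 2.

[45; 6, 90]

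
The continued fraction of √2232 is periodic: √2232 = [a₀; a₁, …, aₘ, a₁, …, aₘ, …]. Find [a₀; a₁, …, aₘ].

[47; 4, 10, 4, 94]

a₀ = ⌊√2232⌋ = 47.
With m₀=0, d₀=1 and mₖ₊₁ = dₖaₖ − mₖ, dₖ₊₁ = (n − mₖ₊₁²)/dₖ, aₖ₊₁ = ⌊(a₀+mₖ₊₁)/dₖ₊₁⌋:
  k=1: m=47, d=23, a=4
  k=2: m=45, d=9, a=10
  k=3: m=45, d=23, a=4
  k=4: m=47, d=1, a=94
d=1 and a=2a₀=94 at k=4, so the next step gives (m, d) = (47, 23) again — its k=1 value — and the period has length 4.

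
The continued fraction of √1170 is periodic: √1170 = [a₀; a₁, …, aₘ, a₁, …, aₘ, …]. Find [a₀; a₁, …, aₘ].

[34; 4, 1, 6, 1, 4, 68]

a₀ = ⌊√1170⌋ = 34.
With m₀=0, d₀=1 and mₖ₊₁ = dₖaₖ − mₖ, dₖ₊₁ = (n − mₖ₊₁²)/dₖ, aₖ₊₁ = ⌊(a₀+mₖ₊₁)/dₖ₊₁⌋:
  k=1: m=34, d=14, a=4
  k=2: m=22, d=49, a=1
  k=3: m=27, d=9, a=6
  k=4: m=27, d=49, a=1
  k=5: m=22, d=14, a=4
  k=6: m=34, d=1, a=68
d=1 and a=2a₀=68 at k=6, so the next step gives (m, d) = (34, 14) again — its k=1 value — and the period has length 6.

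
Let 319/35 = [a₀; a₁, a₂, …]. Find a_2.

1

319 = 9·35 + 4   →  a_0 = 9
35 = 8·4 + 3   →  a_1 = 8
4 = 1·3 + 1   →  a_2 = 1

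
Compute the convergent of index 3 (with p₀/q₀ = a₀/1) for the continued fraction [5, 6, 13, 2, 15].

847/164

Using pₖ = aₖpₖ₋₁ + pₖ₋₂, qₖ = aₖqₖ₋₁ + qₖ₋₂ (with p₋₁=1, p₋₂=0, q₋₁=0, q₋₂=1):
  k=0: a=5, p=5, q=1
  k=1: a=6, p=31, q=6
  k=2: a=13, p=408, q=79
  k=3: a=2, p=847, q=164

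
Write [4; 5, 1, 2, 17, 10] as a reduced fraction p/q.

12391/2967

Fold from the inside: start with 10/1.
  17 + 1/10 = 171/10
  2 + 10/171 = 352/171
  1 + 171/352 = 523/352
  5 + 352/523 = 2967/523
  4 + 523/2967 = 12391/2967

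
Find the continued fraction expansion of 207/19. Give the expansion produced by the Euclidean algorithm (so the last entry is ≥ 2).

[10; 1, 8, 2]

207 = 10·19 + 17
19 = 1·17 + 2
17 = 8·2 + 1
2 = 2·1 + 0  (stop)
So 207/19 = [10; 1, 8, 2].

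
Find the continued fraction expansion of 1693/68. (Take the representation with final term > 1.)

1693 = 24·68 + 61
68 = 1·61 + 7
61 = 8·7 + 5
7 = 1·5 + 2
5 = 2·2 + 1
2 = 2·1 + 0  (stop)
So 1693/68 = [24; 1, 8, 1, 2, 2].

[24; 1, 8, 1, 2, 2]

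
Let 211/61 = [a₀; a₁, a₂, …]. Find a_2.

5

211 = 3·61 + 28   →  a_0 = 3
61 = 2·28 + 5   →  a_1 = 2
28 = 5·5 + 3   →  a_2 = 5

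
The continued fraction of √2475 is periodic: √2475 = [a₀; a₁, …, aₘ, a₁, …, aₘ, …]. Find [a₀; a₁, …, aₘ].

a₀ = ⌊√2475⌋ = 49.
With m₀=0, d₀=1 and mₖ₊₁ = dₖaₖ − mₖ, dₖ₊₁ = (n − mₖ₊₁²)/dₖ, aₖ₊₁ = ⌊(a₀+mₖ₊₁)/dₖ₊₁⌋:
  k=1: m=49, d=74, a=1
  k=2: m=25, d=25, a=2
  k=3: m=25, d=74, a=1
  k=4: m=49, d=1, a=98
d=1 and a=2a₀=98 at k=4, so the next step gives (m, d) = (49, 74) again — its k=1 value — and the period has length 4.

[49; 1, 2, 1, 98]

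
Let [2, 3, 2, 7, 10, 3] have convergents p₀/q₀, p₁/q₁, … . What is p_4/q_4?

Using pₖ = aₖpₖ₋₁ + pₖ₋₂, qₖ = aₖqₖ₋₁ + qₖ₋₂ (with p₋₁=1, p₋₂=0, q₋₁=0, q₋₂=1):
  k=0: a=2, p=2, q=1
  k=1: a=3, p=7, q=3
  k=2: a=2, p=16, q=7
  k=3: a=7, p=119, q=52
  k=4: a=10, p=1206, q=527

1206/527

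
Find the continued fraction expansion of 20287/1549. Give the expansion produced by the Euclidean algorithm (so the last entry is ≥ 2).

20287 = 13*1549 + 150
1549 = 10*150 + 49
150 = 3*49 + 3
49 = 16*3 + 1
3 = 3*1 + 0  (stop)
So 20287/1549 = [13; 10, 3, 16, 3].

[13; 10, 3, 16, 3]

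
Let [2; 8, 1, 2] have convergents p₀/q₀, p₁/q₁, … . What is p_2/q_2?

19/9

Using pₖ = aₖpₖ₋₁ + pₖ₋₂, qₖ = aₖqₖ₋₁ + qₖ₋₂ (with p₋₁=1, p₋₂=0, q₋₁=0, q₋₂=1):
  k=0: a=2, p=2, q=1
  k=1: a=8, p=17, q=8
  k=2: a=1, p=19, q=9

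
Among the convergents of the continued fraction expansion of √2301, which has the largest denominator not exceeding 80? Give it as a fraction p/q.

1535/32

√2301 = [47; 1, 30, 1, 94, …] (period length 4).
Convergents:
  p_0/q_0 = 47/1
  p_1/q_1 = 48/1
  p_2/q_2 = 1487/31
  p_3/q_3 = 1535/32
  p_4/q_4 = 145777/3039
q_3 = 32 ≤ 80 < 3039 = q_4, so the answer is 1535/32.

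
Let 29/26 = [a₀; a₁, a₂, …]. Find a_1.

29 = 1·26 + 3   →  a_0 = 1
26 = 8·3 + 2   →  a_1 = 8

8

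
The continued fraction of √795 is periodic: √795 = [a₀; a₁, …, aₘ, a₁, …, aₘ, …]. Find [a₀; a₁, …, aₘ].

a₀ = ⌊√795⌋ = 28.
With m₀=0, d₀=1 and mₖ₊₁ = dₖaₖ − mₖ, dₖ₊₁ = (n − mₖ₊₁²)/dₖ, aₖ₊₁ = ⌊(a₀+mₖ₊₁)/dₖ₊₁⌋:
  k=1: m=28, d=11, a=5
  k=2: m=27, d=6, a=9
  k=3: m=27, d=11, a=5
  k=4: m=28, d=1, a=56
d=1 and a=2a₀=56 at k=4, so the next step gives (m, d) = (28, 11) again — its k=1 value — and the period has length 4.

[28; 5, 9, 5, 56]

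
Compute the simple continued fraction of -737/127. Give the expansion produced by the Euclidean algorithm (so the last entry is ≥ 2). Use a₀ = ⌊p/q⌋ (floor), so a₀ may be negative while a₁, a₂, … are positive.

[-6; 5, 12, 2]

-737 = -6*127 + 25
127 = 5*25 + 2
25 = 12*2 + 1
2 = 2*1 + 0  (stop)
So -737/127 = [-6; 5, 12, 2].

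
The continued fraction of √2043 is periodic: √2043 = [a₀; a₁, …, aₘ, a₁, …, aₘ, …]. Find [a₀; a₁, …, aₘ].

[45; 5, 90]

a₀ = ⌊√2043⌋ = 45.
With m₀=0, d₀=1 and mₖ₊₁ = dₖaₖ − mₖ, dₖ₊₁ = (n − mₖ₊₁²)/dₖ, aₖ₊₁ = ⌊(a₀+mₖ₊₁)/dₖ₊₁⌋:
  k=1: m=45, d=18, a=5
  k=2: m=45, d=1, a=90
d=1 and a=2a₀=90 at k=2, so the next step gives (m, d) = (45, 18) again — its k=1 value — and the period has length 2.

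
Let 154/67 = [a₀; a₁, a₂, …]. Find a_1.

3

154 = 2·67 + 20   →  a_0 = 2
67 = 3·20 + 7   →  a_1 = 3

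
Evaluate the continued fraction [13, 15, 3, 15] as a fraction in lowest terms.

Fold from the inside: start with 15/1.
  3 + 1/15 = 46/15
  15 + 15/46 = 705/46
  13 + 46/705 = 9211/705

9211/705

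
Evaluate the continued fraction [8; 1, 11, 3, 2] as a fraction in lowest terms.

Using pₖ = aₖpₖ₋₁ + pₖ₋₂ and qₖ = aₖqₖ₋₁ + qₖ₋₂:
  k=0: a=8, p=8, q=1
  k=1: a=1, p=9, q=1
  k=2: a=11, p=107, q=12
  k=3: a=3, p=330, q=37
  k=4: a=2, p=767, q=86

767/86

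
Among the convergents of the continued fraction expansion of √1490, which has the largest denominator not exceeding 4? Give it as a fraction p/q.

√1490 = [38; 1, 1, 1, 1, 76, …] (period length 5).
Convergents:
  p_0/q_0 = 38/1
  p_1/q_1 = 39/1
  p_2/q_2 = 77/2
  p_3/q_3 = 116/3
  p_4/q_4 = 193/5
q_3 = 3 ≤ 4 < 5 = q_4, so the answer is 116/3.

116/3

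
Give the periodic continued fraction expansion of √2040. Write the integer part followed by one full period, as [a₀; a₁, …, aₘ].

a₀ = ⌊√2040⌋ = 45.
With m₀=0, d₀=1 and mₖ₊₁ = dₖaₖ − mₖ, dₖ₊₁ = (n − mₖ₊₁²)/dₖ, aₖ₊₁ = ⌊(a₀+mₖ₊₁)/dₖ₊₁⌋:
  k=1: m=45, d=15, a=6
  k=2: m=45, d=1, a=90
d=1 and a=2a₀=90 at k=2, so the next step gives (m, d) = (45, 15) again — its k=1 value — and the period has length 2.

[45; 6, 90]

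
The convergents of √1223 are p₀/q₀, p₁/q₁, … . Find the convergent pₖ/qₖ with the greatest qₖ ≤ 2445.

84421/2414

√1223 = [34; 1, 33, 1, 68, …] (period length 4).
Convergents:
  p_0/q_0 = 34/1
  p_1/q_1 = 35/1
  p_2/q_2 = 1189/34
  p_3/q_3 = 1224/35
  p_4/q_4 = 84421/2414
  p_5/q_5 = 85645/2449
q_4 = 2414 ≤ 2445 < 2449 = q_5, so the answer is 84421/2414.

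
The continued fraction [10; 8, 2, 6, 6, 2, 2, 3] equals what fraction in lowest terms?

124241/12279

Using pₖ = aₖpₖ₋₁ + pₖ₋₂ and qₖ = aₖqₖ₋₁ + qₖ₋₂:
  k=0: a=10, p=10, q=1
  k=1: a=8, p=81, q=8
  k=2: a=2, p=172, q=17
  k=3: a=6, p=1113, q=110
  k=4: a=6, p=6850, q=677
  k=5: a=2, p=14813, q=1464
  k=6: a=2, p=36476, q=3605
  k=7: a=3, p=124241, q=12279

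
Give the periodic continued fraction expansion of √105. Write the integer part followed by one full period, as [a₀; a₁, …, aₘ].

a₀ = ⌊√105⌋ = 10.
With m₀=0, d₀=1 and mₖ₊₁ = dₖaₖ − mₖ, dₖ₊₁ = (n − mₖ₊₁²)/dₖ, aₖ₊₁ = ⌊(a₀+mₖ₊₁)/dₖ₊₁⌋:
  k=1: m=10, d=5, a=4
  k=2: m=10, d=1, a=20
d=1 and a=2a₀=20 at k=2, so the next step gives (m, d) = (10, 5) again — its k=1 value — and the period has length 2.

[10; 4, 20]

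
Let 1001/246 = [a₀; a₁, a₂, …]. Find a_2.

1001 = 4·246 + 17   →  a_0 = 4
246 = 14·17 + 8   →  a_1 = 14
17 = 2·8 + 1   →  a_2 = 2

2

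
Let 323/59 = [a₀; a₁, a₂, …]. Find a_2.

9

323 = 5·59 + 28   →  a_0 = 5
59 = 2·28 + 3   →  a_1 = 2
28 = 9·3 + 1   →  a_2 = 9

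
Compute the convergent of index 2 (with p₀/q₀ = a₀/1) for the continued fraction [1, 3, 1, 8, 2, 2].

5/4

Using pₖ = aₖpₖ₋₁ + pₖ₋₂, qₖ = aₖqₖ₋₁ + qₖ₋₂ (with p₋₁=1, p₋₂=0, q₋₁=0, q₋₂=1):
  k=0: a=1, p=1, q=1
  k=1: a=3, p=4, q=3
  k=2: a=1, p=5, q=4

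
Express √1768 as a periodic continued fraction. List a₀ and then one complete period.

a₀ = ⌊√1768⌋ = 42.
With m₀=0, d₀=1 and mₖ₊₁ = dₖaₖ − mₖ, dₖ₊₁ = (n − mₖ₊₁²)/dₖ, aₖ₊₁ = ⌊(a₀+mₖ₊₁)/dₖ₊₁⌋:
  k=1: m=42, d=4, a=21
  k=2: m=42, d=1, a=84
d=1 and a=2a₀=84 at k=2, so the next step gives (m, d) = (42, 4) again — its k=1 value — and the period has length 2.

[42; 21, 84]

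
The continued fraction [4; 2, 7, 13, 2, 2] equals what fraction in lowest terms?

4534/1015

Fold from the inside: start with 2/1.
  2 + 1/2 = 5/2
  13 + 2/5 = 67/5
  7 + 5/67 = 474/67
  2 + 67/474 = 1015/474
  4 + 474/1015 = 4534/1015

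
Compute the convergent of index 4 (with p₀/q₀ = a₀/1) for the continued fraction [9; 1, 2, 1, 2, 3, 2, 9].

107/11

Using pₖ = aₖpₖ₋₁ + pₖ₋₂, qₖ = aₖqₖ₋₁ + qₖ₋₂ (with p₋₁=1, p₋₂=0, q₋₁=0, q₋₂=1):
  k=0: a=9, p=9, q=1
  k=1: a=1, p=10, q=1
  k=2: a=2, p=29, q=3
  k=3: a=1, p=39, q=4
  k=4: a=2, p=107, q=11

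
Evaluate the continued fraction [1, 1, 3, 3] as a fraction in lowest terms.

Fold from the inside: start with 3/1.
  3 + 1/3 = 10/3
  1 + 3/10 = 13/10
  1 + 10/13 = 23/13

23/13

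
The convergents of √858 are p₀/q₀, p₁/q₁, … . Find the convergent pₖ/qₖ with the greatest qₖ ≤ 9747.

123640/4221

√858 = [29; 3, 2, 3, 58, …] (period length 4).
Convergents:
  p_0/q_0 = 29/1
  p_1/q_1 = 88/3
  p_2/q_2 = 205/7
  p_3/q_3 = 703/24
  p_4/q_4 = 40979/1399
  p_5/q_5 = 123640/4221
  p_6/q_6 = 288259/9841
q_5 = 4221 ≤ 9747 < 9841 = q_6, so the answer is 123640/4221.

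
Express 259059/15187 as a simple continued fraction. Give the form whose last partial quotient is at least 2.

259059 = 17*15187 + 880
15187 = 17*880 + 227
880 = 3*227 + 199
227 = 1*199 + 28
199 = 7*28 + 3
28 = 9*3 + 1
3 = 3*1 + 0  (stop)
So 259059/15187 = [17; 17, 3, 1, 7, 9, 3].

[17; 17, 3, 1, 7, 9, 3]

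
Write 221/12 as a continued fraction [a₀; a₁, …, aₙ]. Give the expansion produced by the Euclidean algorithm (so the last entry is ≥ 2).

221 = 18×12 + 5
12 = 2×5 + 2
5 = 2×2 + 1
2 = 2×1 + 0  (stop)
So 221/12 = [18; 2, 2, 2].

[18; 2, 2, 2]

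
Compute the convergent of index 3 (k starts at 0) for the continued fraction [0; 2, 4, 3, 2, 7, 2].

13/29

Using pₖ = aₖpₖ₋₁ + pₖ₋₂, qₖ = aₖqₖ₋₁ + qₖ₋₂ (with p₋₁=1, p₋₂=0, q₋₁=0, q₋₂=1):
  k=0: a=0, p=0, q=1
  k=1: a=2, p=1, q=2
  k=2: a=4, p=4, q=9
  k=3: a=3, p=13, q=29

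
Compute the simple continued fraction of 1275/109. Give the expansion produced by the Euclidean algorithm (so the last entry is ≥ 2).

1275 = 11*109 + 76
109 = 1*76 + 33
76 = 2*33 + 10
33 = 3*10 + 3
10 = 3*3 + 1
3 = 3*1 + 0  (stop)
So 1275/109 = [11; 1, 2, 3, 3, 3].

[11; 1, 2, 3, 3, 3]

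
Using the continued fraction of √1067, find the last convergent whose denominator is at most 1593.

√1067 = [32; 1, 1, 1, 64, …] (period length 4).
Convergents:
  p_0/q_0 = 32/1
  p_1/q_1 = 33/1
  p_2/q_2 = 65/2
  p_3/q_3 = 98/3
  p_4/q_4 = 6337/194
  p_5/q_5 = 6435/197
  p_6/q_6 = 12772/391
  p_7/q_7 = 19207/588
  p_8/q_8 = 1242020/38023
q_7 = 588 ≤ 1593 < 38023 = q_8, so the answer is 19207/588.

19207/588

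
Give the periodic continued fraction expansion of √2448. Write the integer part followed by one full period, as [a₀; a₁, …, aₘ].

[49; 2, 10, 2, 98]

a₀ = ⌊√2448⌋ = 49.
With m₀=0, d₀=1 and mₖ₊₁ = dₖaₖ − mₖ, dₖ₊₁ = (n − mₖ₊₁²)/dₖ, aₖ₊₁ = ⌊(a₀+mₖ₊₁)/dₖ₊₁⌋:
  k=1: m=49, d=47, a=2
  k=2: m=45, d=9, a=10
  k=3: m=45, d=47, a=2
  k=4: m=49, d=1, a=98
d=1 and a=2a₀=98 at k=4, so the next step gives (m, d) = (49, 47) again — its k=1 value — and the period has length 4.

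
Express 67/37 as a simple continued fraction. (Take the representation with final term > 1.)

[1; 1, 4, 3, 2]

67 = 1*37 + 30
37 = 1*30 + 7
30 = 4*7 + 2
7 = 3*2 + 1
2 = 2*1 + 0  (stop)
So 67/37 = [1; 1, 4, 3, 2].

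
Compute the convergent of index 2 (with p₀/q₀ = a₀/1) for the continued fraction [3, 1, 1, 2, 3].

Using pₖ = aₖpₖ₋₁ + pₖ₋₂, qₖ = aₖqₖ₋₁ + qₖ₋₂ (with p₋₁=1, p₋₂=0, q₋₁=0, q₋₂=1):
  k=0: a=3, p=3, q=1
  k=1: a=1, p=4, q=1
  k=2: a=1, p=7, q=2

7/2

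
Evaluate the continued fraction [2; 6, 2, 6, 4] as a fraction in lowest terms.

Fold from the inside: start with 4/1.
  6 + 1/4 = 25/4
  2 + 4/25 = 54/25
  6 + 25/54 = 349/54
  2 + 54/349 = 752/349

752/349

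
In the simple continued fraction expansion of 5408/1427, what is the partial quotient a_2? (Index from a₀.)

3

5408 = 3·1427 + 1127   →  a_0 = 3
1427 = 1·1127 + 300   →  a_1 = 1
1127 = 3·300 + 227   →  a_2 = 3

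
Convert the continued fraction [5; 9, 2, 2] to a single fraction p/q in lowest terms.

240/47

Fold from the inside: start with 2/1.
  2 + 1/2 = 5/2
  9 + 2/5 = 47/5
  5 + 5/47 = 240/47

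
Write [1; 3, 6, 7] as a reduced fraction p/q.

179/136

Fold from the inside: start with 7/1.
  6 + 1/7 = 43/7
  3 + 7/43 = 136/43
  1 + 43/136 = 179/136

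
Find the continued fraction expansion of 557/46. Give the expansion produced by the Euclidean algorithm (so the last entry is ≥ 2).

557 = 12*46 + 5
46 = 9*5 + 1
5 = 5*1 + 0  (stop)
So 557/46 = [12; 9, 5].

[12; 9, 5]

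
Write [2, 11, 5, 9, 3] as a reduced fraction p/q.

3345/1601

Fold from the inside: start with 3/1.
  9 + 1/3 = 28/3
  5 + 3/28 = 143/28
  11 + 28/143 = 1601/143
  2 + 143/1601 = 3345/1601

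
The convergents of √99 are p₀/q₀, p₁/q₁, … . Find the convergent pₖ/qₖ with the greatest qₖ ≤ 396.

√99 = [9; 1, 18, …] (period length 2).
Convergents:
  p_0/q_0 = 9/1
  p_1/q_1 = 10/1
  p_2/q_2 = 189/19
  p_3/q_3 = 199/20
  p_4/q_4 = 3771/379
  p_5/q_5 = 3970/399
q_4 = 379 ≤ 396 < 399 = q_5, so the answer is 3771/379.

3771/379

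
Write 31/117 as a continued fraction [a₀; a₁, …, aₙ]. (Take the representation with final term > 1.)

[0; 3, 1, 3, 2, 3]

31 = 0·117 + 31
117 = 3·31 + 24
31 = 1·24 + 7
24 = 3·7 + 3
7 = 2·3 + 1
3 = 3·1 + 0  (stop)
So 31/117 = [0; 3, 1, 3, 2, 3].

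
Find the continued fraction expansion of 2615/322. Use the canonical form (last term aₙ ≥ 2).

[8; 8, 3, 1, 9]

2615 = 8·322 + 39
322 = 8·39 + 10
39 = 3·10 + 9
10 = 1·9 + 1
9 = 9·1 + 0  (stop)
So 2615/322 = [8; 8, 3, 1, 9].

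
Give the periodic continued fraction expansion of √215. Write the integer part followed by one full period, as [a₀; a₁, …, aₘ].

[14; 1, 1, 1, 28]

a₀ = ⌊√215⌋ = 14.
With m₀=0, d₀=1 and mₖ₊₁ = dₖaₖ − mₖ, dₖ₊₁ = (n − mₖ₊₁²)/dₖ, aₖ₊₁ = ⌊(a₀+mₖ₊₁)/dₖ₊₁⌋:
  k=1: m=14, d=19, a=1
  k=2: m=5, d=10, a=1
  k=3: m=5, d=19, a=1
  k=4: m=14, d=1, a=28
d=1 and a=2a₀=28 at k=4, so the next step gives (m, d) = (14, 19) again — its k=1 value — and the period has length 4.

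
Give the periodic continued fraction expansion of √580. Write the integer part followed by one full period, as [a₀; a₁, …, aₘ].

a₀ = ⌊√580⌋ = 24.
With m₀=0, d₀=1 and mₖ₊₁ = dₖaₖ − mₖ, dₖ₊₁ = (n − mₖ₊₁²)/dₖ, aₖ₊₁ = ⌊(a₀+mₖ₊₁)/dₖ₊₁⌋:
  k=1: m=24, d=4, a=12
  k=2: m=24, d=1, a=48
d=1 and a=2a₀=48 at k=2, so the next step gives (m, d) = (24, 4) again — its k=1 value — and the period has length 2.

[24; 12, 48]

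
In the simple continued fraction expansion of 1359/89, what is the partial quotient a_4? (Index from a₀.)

1359 = 15·89 + 24   →  a_0 = 15
89 = 3·24 + 17   →  a_1 = 3
24 = 1·17 + 7   →  a_2 = 1
17 = 2·7 + 3   →  a_3 = 2
7 = 2·3 + 1   →  a_4 = 2

2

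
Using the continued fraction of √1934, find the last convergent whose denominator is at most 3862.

√1934 = [43; 1, 42, 1, 86, …] (period length 4).
Convergents:
  p_0/q_0 = 43/1
  p_1/q_1 = 44/1
  p_2/q_2 = 1891/43
  p_3/q_3 = 1935/44
  p_4/q_4 = 168301/3827
  p_5/q_5 = 170236/3871
q_4 = 3827 ≤ 3862 < 3871 = q_5, so the answer is 168301/3827.

168301/3827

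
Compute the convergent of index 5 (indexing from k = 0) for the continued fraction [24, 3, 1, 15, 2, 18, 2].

Using pₖ = aₖpₖ₋₁ + pₖ₋₂, qₖ = aₖqₖ₋₁ + qₖ₋₂ (with p₋₁=1, p₋₂=0, q₋₁=0, q₋₂=1):
  k=0: a=24, p=24, q=1
  k=1: a=3, p=73, q=3
  k=2: a=1, p=97, q=4
  k=3: a=15, p=1528, q=63
  k=4: a=2, p=3153, q=130
  k=5: a=18, p=58282, q=2403

58282/2403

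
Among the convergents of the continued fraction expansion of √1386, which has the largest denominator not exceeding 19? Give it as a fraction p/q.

√1386 = [37; 4, 2, 1, 2, 1, 2, 4, 74, …] (period length 8).
Convergents:
  p_0/q_0 = 37/1
  p_1/q_1 = 149/4
  p_2/q_2 = 335/9
  p_3/q_3 = 484/13
  p_4/q_4 = 1303/35
q_3 = 13 ≤ 19 < 35 = q_4, so the answer is 484/13.

484/13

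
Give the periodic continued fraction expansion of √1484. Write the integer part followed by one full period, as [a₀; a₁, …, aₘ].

[38; 1, 1, 10, 1, 1, 76]

a₀ = ⌊√1484⌋ = 38.
With m₀=0, d₀=1 and mₖ₊₁ = dₖaₖ − mₖ, dₖ₊₁ = (n − mₖ₊₁²)/dₖ, aₖ₊₁ = ⌊(a₀+mₖ₊₁)/dₖ₊₁⌋:
  k=1: m=38, d=40, a=1
  k=2: m=2, d=37, a=1
  k=3: m=35, d=7, a=10
  k=4: m=35, d=37, a=1
  k=5: m=2, d=40, a=1
  k=6: m=38, d=1, a=76
d=1 and a=2a₀=76 at k=6, so the next step gives (m, d) = (38, 40) again — its k=1 value — and the period has length 6.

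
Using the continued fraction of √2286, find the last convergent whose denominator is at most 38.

√2286 = [47; 1, 4, 3, 10, 3, 4, 1, 94, …] (period length 8).
Convergents:
  p_0/q_0 = 47/1
  p_1/q_1 = 48/1
  p_2/q_2 = 239/5
  p_3/q_3 = 765/16
  p_4/q_4 = 7889/165
q_3 = 16 ≤ 38 < 165 = q_4, so the answer is 765/16.

765/16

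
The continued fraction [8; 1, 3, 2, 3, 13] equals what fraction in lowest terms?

Fold from the inside: start with 13/1.
  3 + 1/13 = 40/13
  2 + 13/40 = 93/40
  3 + 40/93 = 319/93
  1 + 93/319 = 412/319
  8 + 319/412 = 3615/412

3615/412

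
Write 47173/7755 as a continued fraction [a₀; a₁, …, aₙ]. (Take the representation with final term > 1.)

47173 = 6×7755 + 643
7755 = 12×643 + 39
643 = 16×39 + 19
39 = 2×19 + 1
19 = 19×1 + 0  (stop)
So 47173/7755 = [6; 12, 16, 2, 19].

[6; 12, 16, 2, 19]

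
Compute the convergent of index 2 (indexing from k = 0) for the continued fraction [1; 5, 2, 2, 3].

13/11

Using pₖ = aₖpₖ₋₁ + pₖ₋₂, qₖ = aₖqₖ₋₁ + qₖ₋₂ (with p₋₁=1, p₋₂=0, q₋₁=0, q₋₂=1):
  k=0: a=1, p=1, q=1
  k=1: a=5, p=6, q=5
  k=2: a=2, p=13, q=11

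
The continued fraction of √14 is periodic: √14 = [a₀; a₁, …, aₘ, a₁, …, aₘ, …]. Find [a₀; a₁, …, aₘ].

[3; 1, 2, 1, 6]

a₀ = ⌊√14⌋ = 3.
With m₀=0, d₀=1 and mₖ₊₁ = dₖaₖ − mₖ, dₖ₊₁ = (n − mₖ₊₁²)/dₖ, aₖ₊₁ = ⌊(a₀+mₖ₊₁)/dₖ₊₁⌋:
  k=1: m=3, d=5, a=1
  k=2: m=2, d=2, a=2
  k=3: m=2, d=5, a=1
  k=4: m=3, d=1, a=6
d=1 and a=2a₀=6 at k=4, so the next step gives (m, d) = (3, 5) again — its k=1 value — and the period has length 4.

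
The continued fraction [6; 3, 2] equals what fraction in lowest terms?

44/7

Using pₖ = aₖpₖ₋₁ + pₖ₋₂ and qₖ = aₖqₖ₋₁ + qₖ₋₂:
  k=0: a=6, p=6, q=1
  k=1: a=3, p=19, q=3
  k=2: a=2, p=44, q=7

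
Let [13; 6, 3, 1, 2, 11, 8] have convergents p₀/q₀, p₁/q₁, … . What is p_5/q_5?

10317/784

Using pₖ = aₖpₖ₋₁ + pₖ₋₂, qₖ = aₖqₖ₋₁ + qₖ₋₂ (with p₋₁=1, p₋₂=0, q₋₁=0, q₋₂=1):
  k=0: a=13, p=13, q=1
  k=1: a=6, p=79, q=6
  k=2: a=3, p=250, q=19
  k=3: a=1, p=329, q=25
  k=4: a=2, p=908, q=69
  k=5: a=11, p=10317, q=784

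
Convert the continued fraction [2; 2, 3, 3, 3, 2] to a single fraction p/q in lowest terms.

426/175

Fold from the inside: start with 2/1.
  3 + 1/2 = 7/2
  3 + 2/7 = 23/7
  3 + 7/23 = 76/23
  2 + 23/76 = 175/76
  2 + 76/175 = 426/175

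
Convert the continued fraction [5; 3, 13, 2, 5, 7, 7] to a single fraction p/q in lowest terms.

Using pₖ = aₖpₖ₋₁ + pₖ₋₂ and qₖ = aₖqₖ₋₁ + qₖ₋₂:
  k=0: a=5, p=5, q=1
  k=1: a=3, p=16, q=3
  k=2: a=13, p=213, q=40
  k=3: a=2, p=442, q=83
  k=4: a=5, p=2423, q=455
  k=5: a=7, p=17403, q=3268
  k=6: a=7, p=124244, q=23331

124244/23331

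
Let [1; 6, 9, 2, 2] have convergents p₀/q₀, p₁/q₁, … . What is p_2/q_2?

Using pₖ = aₖpₖ₋₁ + pₖ₋₂, qₖ = aₖqₖ₋₁ + qₖ₋₂ (with p₋₁=1, p₋₂=0, q₋₁=0, q₋₂=1):
  k=0: a=1, p=1, q=1
  k=1: a=6, p=7, q=6
  k=2: a=9, p=64, q=55

64/55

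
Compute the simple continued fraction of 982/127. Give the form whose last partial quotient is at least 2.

[7; 1, 2, 1, 2, 1, 3, 2]

982 = 7·127 + 93
127 = 1·93 + 34
93 = 2·34 + 25
34 = 1·25 + 9
25 = 2·9 + 7
9 = 1·7 + 2
7 = 3·2 + 1
2 = 2·1 + 0  (stop)
So 982/127 = [7; 1, 2, 1, 2, 1, 3, 2].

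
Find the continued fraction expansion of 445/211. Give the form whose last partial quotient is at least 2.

445 = 2*211 + 23
211 = 9*23 + 4
23 = 5*4 + 3
4 = 1*3 + 1
3 = 3*1 + 0  (stop)
So 445/211 = [2; 9, 5, 1, 3].

[2; 9, 5, 1, 3]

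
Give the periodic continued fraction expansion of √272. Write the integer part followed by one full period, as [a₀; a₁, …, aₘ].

[16; 2, 32]

a₀ = ⌊√272⌋ = 16.
With m₀=0, d₀=1 and mₖ₊₁ = dₖaₖ − mₖ, dₖ₊₁ = (n − mₖ₊₁²)/dₖ, aₖ₊₁ = ⌊(a₀+mₖ₊₁)/dₖ₊₁⌋:
  k=1: m=16, d=16, a=2
  k=2: m=16, d=1, a=32
d=1 and a=2a₀=32 at k=2, so the next step gives (m, d) = (16, 16) again — its k=1 value — and the period has length 2.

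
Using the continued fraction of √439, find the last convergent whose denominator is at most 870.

√439 = [20; 1, 19, 1, 40, …] (period length 4).
Convergents:
  p_0/q_0 = 20/1
  p_1/q_1 = 21/1
  p_2/q_2 = 419/20
  p_3/q_3 = 440/21
  p_4/q_4 = 18019/860
  p_5/q_5 = 18459/881
q_4 = 860 ≤ 870 < 881 = q_5, so the answer is 18019/860.

18019/860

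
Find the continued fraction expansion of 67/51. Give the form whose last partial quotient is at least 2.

67 = 1*51 + 16
51 = 3*16 + 3
16 = 5*3 + 1
3 = 3*1 + 0  (stop)
So 67/51 = [1; 3, 5, 3].

[1; 3, 5, 3]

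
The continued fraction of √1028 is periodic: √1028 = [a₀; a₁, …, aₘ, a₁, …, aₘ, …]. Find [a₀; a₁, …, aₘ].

[32; 16, 64]

a₀ = ⌊√1028⌋ = 32.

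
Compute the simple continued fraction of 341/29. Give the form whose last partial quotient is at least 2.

341 = 11*29 + 22
29 = 1*22 + 7
22 = 3*7 + 1
7 = 7*1 + 0  (stop)
So 341/29 = [11; 1, 3, 7].

[11; 1, 3, 7]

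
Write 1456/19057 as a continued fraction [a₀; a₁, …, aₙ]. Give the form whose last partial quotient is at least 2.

1456 = 0*19057 + 1456
19057 = 13*1456 + 129
1456 = 11*129 + 37
129 = 3*37 + 18
37 = 2*18 + 1
18 = 18*1 + 0  (stop)
So 1456/19057 = [0; 13, 11, 3, 2, 18].

[0; 13, 11, 3, 2, 18]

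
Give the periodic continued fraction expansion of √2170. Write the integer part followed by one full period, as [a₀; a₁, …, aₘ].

[46; 1, 1, 2, 1, 1, 92]

a₀ = ⌊√2170⌋ = 46.
With m₀=0, d₀=1 and mₖ₊₁ = dₖaₖ − mₖ, dₖ₊₁ = (n − mₖ₊₁²)/dₖ, aₖ₊₁ = ⌊(a₀+mₖ₊₁)/dₖ₊₁⌋:
  k=1: m=46, d=54, a=1
  k=2: m=8, d=39, a=1
  k=3: m=31, d=31, a=2
  k=4: m=31, d=39, a=1
  k=5: m=8, d=54, a=1
  k=6: m=46, d=1, a=92
d=1 and a=2a₀=92 at k=6, so the next step gives (m, d) = (46, 54) again — its k=1 value — and the period has length 6.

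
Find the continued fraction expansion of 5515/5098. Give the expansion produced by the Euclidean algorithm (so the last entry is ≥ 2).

5515 = 1·5098 + 417
5098 = 12·417 + 94
417 = 4·94 + 41
94 = 2·41 + 12
41 = 3·12 + 5
12 = 2·5 + 2
5 = 2·2 + 1
2 = 2·1 + 0  (stop)
So 5515/5098 = [1; 12, 4, 2, 3, 2, 2, 2].

[1; 12, 4, 2, 3, 2, 2, 2]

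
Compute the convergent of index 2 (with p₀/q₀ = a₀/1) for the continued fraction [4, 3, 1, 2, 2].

Using pₖ = aₖpₖ₋₁ + pₖ₋₂, qₖ = aₖqₖ₋₁ + qₖ₋₂ (with p₋₁=1, p₋₂=0, q₋₁=0, q₋₂=1):
  k=0: a=4, p=4, q=1
  k=1: a=3, p=13, q=3
  k=2: a=1, p=17, q=4

17/4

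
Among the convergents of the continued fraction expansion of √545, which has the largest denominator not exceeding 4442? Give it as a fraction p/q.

90883/3893

√545 = [23; 2, 1, 8, 1, 2, 46, …] (period length 6).
Convergents:
  p_0/q_0 = 23/1
  p_1/q_1 = 47/2
  p_2/q_2 = 70/3
  p_3/q_3 = 607/26
  p_4/q_4 = 677/29
  p_5/q_5 = 1961/84
  p_6/q_6 = 90883/3893
  p_7/q_7 = 183727/7870
q_6 = 3893 ≤ 4442 < 7870 = q_7, so the answer is 90883/3893.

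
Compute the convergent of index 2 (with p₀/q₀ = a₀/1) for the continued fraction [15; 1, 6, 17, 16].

Using pₖ = aₖpₖ₋₁ + pₖ₋₂, qₖ = aₖqₖ₋₁ + qₖ₋₂ (with p₋₁=1, p₋₂=0, q₋₁=0, q₋₂=1):
  k=0: a=15, p=15, q=1
  k=1: a=1, p=16, q=1
  k=2: a=6, p=111, q=7

111/7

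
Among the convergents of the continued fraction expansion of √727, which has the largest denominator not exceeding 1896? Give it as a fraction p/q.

39285/1457

√727 = [26; 1, 25, 1, 52, …] (period length 4).
Convergents:
  p_0/q_0 = 26/1
  p_1/q_1 = 27/1
  p_2/q_2 = 701/26
  p_3/q_3 = 728/27
  p_4/q_4 = 38557/1430
  p_5/q_5 = 39285/1457
  p_6/q_6 = 1020682/37855
q_5 = 1457 ≤ 1896 < 37855 = q_6, so the answer is 39285/1457.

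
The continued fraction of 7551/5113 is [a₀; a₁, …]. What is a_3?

7551 = 1·5113 + 2438   →  a_0 = 1
5113 = 2·2438 + 237   →  a_1 = 2
2438 = 10·237 + 68   →  a_2 = 10
237 = 3·68 + 33   →  a_3 = 3

3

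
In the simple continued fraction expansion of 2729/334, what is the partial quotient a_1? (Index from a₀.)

2729 = 8·334 + 57   →  a_0 = 8
334 = 5·57 + 49   →  a_1 = 5

5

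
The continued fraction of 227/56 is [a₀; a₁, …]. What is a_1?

227 = 4·56 + 3   →  a_0 = 4
56 = 18·3 + 2   →  a_1 = 18

18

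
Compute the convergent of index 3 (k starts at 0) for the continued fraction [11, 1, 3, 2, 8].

106/9

Using pₖ = aₖpₖ₋₁ + pₖ₋₂, qₖ = aₖqₖ₋₁ + qₖ₋₂ (with p₋₁=1, p₋₂=0, q₋₁=0, q₋₂=1):
  k=0: a=11, p=11, q=1
  k=1: a=1, p=12, q=1
  k=2: a=3, p=47, q=4
  k=3: a=2, p=106, q=9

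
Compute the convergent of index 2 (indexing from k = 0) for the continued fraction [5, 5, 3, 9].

83/16

Using pₖ = aₖpₖ₋₁ + pₖ₋₂, qₖ = aₖqₖ₋₁ + qₖ₋₂ (with p₋₁=1, p₋₂=0, q₋₁=0, q₋₂=1):
  k=0: a=5, p=5, q=1
  k=1: a=5, p=26, q=5
  k=2: a=3, p=83, q=16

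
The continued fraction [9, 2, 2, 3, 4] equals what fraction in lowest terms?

687/73

Using pₖ = aₖpₖ₋₁ + pₖ₋₂ and qₖ = aₖqₖ₋₁ + qₖ₋₂:
  k=0: a=9, p=9, q=1
  k=1: a=2, p=19, q=2
  k=2: a=2, p=47, q=5
  k=3: a=3, p=160, q=17
  k=4: a=4, p=687, q=73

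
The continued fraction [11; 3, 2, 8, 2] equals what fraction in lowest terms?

1411/125

Fold from the inside: start with 2/1.
  8 + 1/2 = 17/2
  2 + 2/17 = 36/17
  3 + 17/36 = 125/36
  11 + 36/125 = 1411/125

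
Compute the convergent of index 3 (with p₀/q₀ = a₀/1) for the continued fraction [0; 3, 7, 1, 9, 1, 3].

Using pₖ = aₖpₖ₋₁ + pₖ₋₂, qₖ = aₖqₖ₋₁ + qₖ₋₂ (with p₋₁=1, p₋₂=0, q₋₁=0, q₋₂=1):
  k=0: a=0, p=0, q=1
  k=1: a=3, p=1, q=3
  k=2: a=7, p=7, q=22
  k=3: a=1, p=8, q=25

8/25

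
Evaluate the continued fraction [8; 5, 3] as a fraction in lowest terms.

131/16

Using pₖ = aₖpₖ₋₁ + pₖ₋₂ and qₖ = aₖqₖ₋₁ + qₖ₋₂:
  k=0: a=8, p=8, q=1
  k=1: a=5, p=41, q=5
  k=2: a=3, p=131, q=16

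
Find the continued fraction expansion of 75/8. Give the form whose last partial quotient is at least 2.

75 = 9·8 + 3
8 = 2·3 + 2
3 = 1·2 + 1
2 = 2·1 + 0  (stop)
So 75/8 = [9; 2, 1, 2].

[9; 2, 1, 2]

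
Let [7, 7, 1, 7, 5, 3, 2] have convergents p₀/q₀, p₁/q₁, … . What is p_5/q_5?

7355/1032

Using pₖ = aₖpₖ₋₁ + pₖ₋₂, qₖ = aₖqₖ₋₁ + qₖ₋₂ (with p₋₁=1, p₋₂=0, q₋₁=0, q₋₂=1):
  k=0: a=7, p=7, q=1
  k=1: a=7, p=50, q=7
  k=2: a=1, p=57, q=8
  k=3: a=7, p=449, q=63
  k=4: a=5, p=2302, q=323
  k=5: a=3, p=7355, q=1032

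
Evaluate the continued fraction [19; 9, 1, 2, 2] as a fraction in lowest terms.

Using pₖ = aₖpₖ₋₁ + pₖ₋₂ and qₖ = aₖqₖ₋₁ + qₖ₋₂:
  k=0: a=19, p=19, q=1
  k=1: a=9, p=172, q=9
  k=2: a=1, p=191, q=10
  k=3: a=2, p=554, q=29
  k=4: a=2, p=1299, q=68

1299/68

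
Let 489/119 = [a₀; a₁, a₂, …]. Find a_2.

489 = 4·119 + 13   →  a_0 = 4
119 = 9·13 + 2   →  a_1 = 9
13 = 6·2 + 1   →  a_2 = 6

6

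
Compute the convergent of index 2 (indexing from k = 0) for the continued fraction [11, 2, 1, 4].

34/3

Using pₖ = aₖpₖ₋₁ + pₖ₋₂, qₖ = aₖqₖ₋₁ + qₖ₋₂ (with p₋₁=1, p₋₂=0, q₋₁=0, q₋₂=1):
  k=0: a=11, p=11, q=1
  k=1: a=2, p=23, q=2
  k=2: a=1, p=34, q=3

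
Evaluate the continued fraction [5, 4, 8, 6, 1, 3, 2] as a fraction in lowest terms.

Using pₖ = aₖpₖ₋₁ + pₖ₋₂ and qₖ = aₖqₖ₋₁ + qₖ₋₂:
  k=0: a=5, p=5, q=1
  k=1: a=4, p=21, q=4
  k=2: a=8, p=173, q=33
  k=3: a=6, p=1059, q=202
  k=4: a=1, p=1232, q=235
  k=5: a=3, p=4755, q=907
  k=6: a=2, p=10742, q=2049

10742/2049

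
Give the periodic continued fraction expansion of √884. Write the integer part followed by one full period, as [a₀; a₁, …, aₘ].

a₀ = ⌊√884⌋ = 29.

[29; 1, 2, 1, 2, 1, 2, 1, 58]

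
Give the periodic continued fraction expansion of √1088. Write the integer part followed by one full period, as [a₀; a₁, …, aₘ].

a₀ = ⌊√1088⌋ = 32.
With m₀=0, d₀=1 and mₖ₊₁ = dₖaₖ − mₖ, dₖ₊₁ = (n − mₖ₊₁²)/dₖ, aₖ₊₁ = ⌊(a₀+mₖ₊₁)/dₖ₊₁⌋:
  k=1: m=32, d=64, a=1
  k=2: m=32, d=1, a=64
d=1 and a=2a₀=64 at k=2, so the next step gives (m, d) = (32, 64) again — its k=1 value — and the period has length 2.

[32; 1, 64]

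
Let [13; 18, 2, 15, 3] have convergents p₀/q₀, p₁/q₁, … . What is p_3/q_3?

7480/573

Using pₖ = aₖpₖ₋₁ + pₖ₋₂, qₖ = aₖqₖ₋₁ + qₖ₋₂ (with p₋₁=1, p₋₂=0, q₋₁=0, q₋₂=1):
  k=0: a=13, p=13, q=1
  k=1: a=18, p=235, q=18
  k=2: a=2, p=483, q=37
  k=3: a=15, p=7480, q=573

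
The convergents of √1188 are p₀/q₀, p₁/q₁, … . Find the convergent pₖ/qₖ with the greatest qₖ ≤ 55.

517/15

√1188 = [34; 2, 7, 6, 7, 2, 68, …] (period length 6).
Convergents:
  p_0/q_0 = 34/1
  p_1/q_1 = 69/2
  p_2/q_2 = 517/15
  p_3/q_3 = 3171/92
q_2 = 15 ≤ 55 < 92 = q_3, so the answer is 517/15.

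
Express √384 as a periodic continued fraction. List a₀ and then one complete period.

[19; 1, 1, 2, 9, 2, 1, 1, 38]

a₀ = ⌊√384⌋ = 19.
With m₀=0, d₀=1 and mₖ₊₁ = dₖaₖ − mₖ, dₖ₊₁ = (n − mₖ₊₁²)/dₖ, aₖ₊₁ = ⌊(a₀+mₖ₊₁)/dₖ₊₁⌋:
  k=1: m=19, d=23, a=1
  k=2: m=4, d=16, a=1
  k=3: m=12, d=15, a=2
  k=4: m=18, d=4, a=9
  k=5: m=18, d=15, a=2
  k=6: m=12, d=16, a=1
  k=7: m=4, d=23, a=1
  k=8: m=19, d=1, a=38
d=1 and a=2a₀=38 at k=8, so the next step gives (m, d) = (19, 23) again — its k=1 value — and the period has length 8.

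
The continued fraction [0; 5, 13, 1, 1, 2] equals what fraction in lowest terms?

68/345

Using pₖ = aₖpₖ₋₁ + pₖ₋₂ and qₖ = aₖqₖ₋₁ + qₖ₋₂:
  k=0: a=0, p=0, q=1
  k=1: a=5, p=1, q=5
  k=2: a=13, p=13, q=66
  k=3: a=1, p=14, q=71
  k=4: a=1, p=27, q=137
  k=5: a=2, p=68, q=345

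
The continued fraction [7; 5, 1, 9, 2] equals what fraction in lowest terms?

889/124

Fold from the inside: start with 2/1.
  9 + 1/2 = 19/2
  1 + 2/19 = 21/19
  5 + 19/21 = 124/21
  7 + 21/124 = 889/124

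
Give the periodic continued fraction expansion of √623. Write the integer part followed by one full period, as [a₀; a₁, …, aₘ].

a₀ = ⌊√623⌋ = 24.
With m₀=0, d₀=1 and mₖ₊₁ = dₖaₖ − mₖ, dₖ₊₁ = (n − mₖ₊₁²)/dₖ, aₖ₊₁ = ⌊(a₀+mₖ₊₁)/dₖ₊₁⌋:
  k=1: m=24, d=47, a=1
  k=2: m=23, d=2, a=23
  k=3: m=23, d=47, a=1
  k=4: m=24, d=1, a=48
d=1 and a=2a₀=48 at k=4, so the next step gives (m, d) = (24, 47) again — its k=1 value — and the period has length 4.

[24; 1, 23, 1, 48]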